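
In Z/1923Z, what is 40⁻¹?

Apply the Euclidean algorithm and back-substitute:
1923 = 48·40 + 3
40 = 13·3 + 1
3 = 3·1 + 0
gcd(40, 1923) = 1, so the inverse exists.
Bézout: 1 = −13·1923 + 625·40.
So 40⁻¹ ≡ 625 (mod 1923).

625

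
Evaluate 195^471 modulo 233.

107

Compute successive squares:
195^1 ≡ 195 (mod 233)
195^2 ≡ 195^2 = 38025 ≡ 46 (mod 233)
195^4 ≡ 46^2 = 2116 ≡ 19 (mod 233)
195^8 ≡ 19^2 = 361 ≡ 128 (mod 233)
195^16 ≡ 128^2 = 16384 ≡ 74 (mod 233)
195^32 ≡ 74^2 = 5476 ≡ 117 (mod 233)
195^64 ≡ 117^2 = 13689 ≡ 175 (mod 233)
195^128 ≡ 175^2 = 30625 ≡ 102 (mod 233)
195^256 ≡ 102^2 = 10404 ≡ 152 (mod 233)
195^471 = 195^256 · 195^128 · 195^64 · 195^16 · 195^4 · 195^2 · 195^1 ≡ 152 · 102 · 175 · 74 · 19 · 46 · 195 (mod 233).
Accumulate the product:
152 · 102 = 15504 ≡ 126
126 · 175 = 22050 ≡ 148
148 · 74 = 10952 ≡ 1
1 · 19 = 19
19 · 46 = 874 ≡ 175
175 · 195 = 34125 ≡ 107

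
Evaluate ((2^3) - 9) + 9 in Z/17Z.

(2)^3 ≡ 8 (mod 17)
8 - 9 = -1 ≡ 16 (mod 17)
16 + 9 = 25 ≡ 8 (mod 17)

8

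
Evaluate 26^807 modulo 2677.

Using repeated squaring:
807 in binary is 1100100111, i.e. 807 = 512 + 256 + 32 + 4 + 2 + 1.
26^1 ≡ 26 (mod 2677)
26^2 ≡ 26^2 = 676 (mod 2677)
26^4 ≡ 676^2 = 456976 ≡ 1886 (mod 2677)
26^8 ≡ 1886^2 = 3556996 ≡ 1940 (mod 2677)
26^16 ≡ 1940^2 = 3763600 ≡ 2415 (mod 2677)
26^32 ≡ 2415^2 = 5832225 ≡ 1719 (mod 2677)
26^64 ≡ 1719^2 = 2954961 ≡ 2230 (mod 2677)
26^128 ≡ 2230^2 = 4972900 ≡ 1711 (mod 2677)
26^256 ≡ 1711^2 = 2927521 ≡ 1560 (mod 2677)
26^512 ≡ 1560^2 = 2433600 ≡ 207 (mod 2677)
26^807 = 26^512 * 26^256 * 26^32 * 26^4 * 26^2 * 26^1 ≡ 207 * 1560 * 1719 * 1886 * 676 * 26 (mod 2677).
Accumulate the product:
207 * 1560 = 322920 ≡ 1680
1680 * 1719 = 2887920 ≡ 2114
2114 * 1886 = 3987004 ≡ 951
951 * 676 = 642876 ≡ 396
396 * 26 = 10296 ≡ 2265

2265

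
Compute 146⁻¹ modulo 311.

49

311 = 2×146 + 19
146 = 7×19 + 13
19 = 1×13 + 6
13 = 2×6 + 1
6 = 6×1 + 0
gcd(146, 311) = 1, so the inverse exists.
Bézout: 1 = −23×311 + 49×146.
So 146⁻¹ ≡ 49 (mod 311).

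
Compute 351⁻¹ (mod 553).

386

Run the extended Euclidean algorithm:
553 = 1·351 + 202
351 = 1·202 + 149
202 = 1·149 + 53
149 = 2·53 + 43
53 = 1·43 + 10
43 = 4·10 + 3
10 = 3·3 + 1
3 = 3·1 + 0
gcd(351, 553) = 1, so the inverse exists.
Back-substitute for 1:
1 = 1·10 − 3·3
  = −3·43 + 13·10
  = 13·53 − 16·43
  = −16·149 + 45·53
  = 45·202 − 61·149
  = −61·351 + 106·202
  = 106·553 − 167·351
So 351⁻¹ ≡ −167 ≡ 386 (mod 553).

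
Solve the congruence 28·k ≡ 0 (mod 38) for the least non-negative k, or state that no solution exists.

gcd(28, 38) = 2, and 2 | 0, so solutions exist.
Divide through by 2: 14·k ≡ 0 (mod 19).
14⁻¹ ≡ 15 (mod 19).
k ≡ 15·0 ≡ 0 (mod 19).
The smallest non-negative solution is k = 0.

0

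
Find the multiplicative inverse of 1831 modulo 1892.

31

1892 = 1*1831 + 61
1831 = 30*61 + 1
61 = 61*1 + 0
gcd(1831, 1892) = 1, so the inverse exists.
Back-substitute for 1:
1 = 1*1831 − 30*61
  = −30*1892 + 31*1831
So 1831⁻¹ ≡ 31 (mod 1892).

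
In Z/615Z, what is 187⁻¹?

148

615 = 3×187 + 54
187 = 3×54 + 25
54 = 2×25 + 4
25 = 6×4 + 1
4 = 4×1 + 0
gcd(187, 615) = 1, so the inverse exists.
Back-substitute for 1:
1 = 1×25 − 6×4
  = −6×54 + 13×25
  = 13×187 − 45×54
  = −45×615 + 148×187
So 187⁻¹ ≡ 148 (mod 615).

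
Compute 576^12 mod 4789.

2061

576^1 ≡ 576 (mod 4789)
576^2 ≡ 576^2 = 331776 ≡ 1335 (mod 4789)
576^4 ≡ 1335^2 = 1782225 ≡ 717 (mod 4789)
576^8 ≡ 717^2 = 514089 ≡ 1666 (mod 4789)
576^12 = 576^8 * 576^4 ≡ 1666 * 717 (mod 4789).
1666 * 717 = 1194522 ≡ 2061 (mod 4789).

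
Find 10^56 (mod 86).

Using repeated squaring:
56 in binary is 111000, i.e. 56 = 32 + 16 + 8.
10^1 ≡ 10 (mod 86)
10^2 ≡ 10^2 = 100 ≡ 14 (mod 86)
10^4 ≡ 14^2 = 196 ≡ 24 (mod 86)
10^8 ≡ 24^2 = 576 ≡ 60 (mod 86)
10^16 ≡ 60^2 = 3600 ≡ 74 (mod 86)
10^32 ≡ 74^2 = 5476 ≡ 58 (mod 86)
10^56 = 10^32 · 10^16 · 10^8 ≡ 58 · 74 · 60 (mod 86).
Accumulate the product:
58 · 74 = 4292 ≡ 78
78 · 60 = 4680 ≡ 36

36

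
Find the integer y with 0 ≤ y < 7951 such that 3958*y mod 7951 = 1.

7951 = 2×3958 + 35
3958 = 113×35 + 3
35 = 11×3 + 2
3 = 1×2 + 1
2 = 2×1 + 0
gcd(3958, 7951) = 1, so the inverse exists.
Back-substitute for 1:
1 = 1×3 − 1×2
  = −1×35 + 12×3
  = 12×3958 − 1357×35
  = −1357×7951 + 2726×3958
So 3958⁻¹ ≡ 2726 (mod 7951).

2726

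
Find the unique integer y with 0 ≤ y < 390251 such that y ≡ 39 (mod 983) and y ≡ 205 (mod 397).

983⁻¹ mod 397: 983·376 ≡ 1 (mod 397), so 983⁻¹ ≡ 376.
y = 39 + 983·((205 − 39)·376 mod 397) = 39 + 983·87 = 85560.
Check: 85560 mod 983 = 39, 85560 mod 397 = 205. ✓

85560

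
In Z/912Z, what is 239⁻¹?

767

912 = 3*239 + 195
239 = 1*195 + 44
195 = 4*44 + 19
44 = 2*19 + 6
19 = 3*6 + 1
6 = 6*1 + 0
gcd(239, 912) = 1, so the inverse exists.
Bézout: 1 = 38*912 − 145*239.
So 239⁻¹ ≡ −145 ≡ 767 (mod 912).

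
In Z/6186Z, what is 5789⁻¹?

6186 = 1·5789 + 397
5789 = 14·397 + 231
397 = 1·231 + 166
231 = 1·166 + 65
166 = 2·65 + 36
65 = 1·36 + 29
36 = 1·29 + 7
29 = 4·7 + 1
7 = 7·1 + 0
gcd(5789, 6186) = 1, so the inverse exists.
Back-substitute for 1:
1 = 1·29 − 4·7
  = −4·36 + 5·29
  = 5·65 − 9·36
  = −9·166 + 23·65
  = 23·231 − 32·166
  = −32·397 + 55·231
  = 55·5789 − 802·397
  = −802·6186 + 857·5789
So 5789⁻¹ ≡ 857 (mod 6186).

857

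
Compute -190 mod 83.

-190 = -3×83 + 59, so -190 ≡ 59 (mod 83).

59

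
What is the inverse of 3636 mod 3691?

3691 = 1*3636 + 55
3636 = 66*55 + 6
55 = 9*6 + 1
6 = 6*1 + 0
gcd(3636, 3691) = 1, so the inverse exists.
Bézout: 1 = 595*3691 − 604*3636.
So 3636⁻¹ ≡ −604 ≡ 3087 (mod 3691).

3087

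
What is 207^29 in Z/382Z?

By square-and-multiply:
29 in binary is 11101, i.e. 29 = 16 + 8 + 4 + 1.
207^1 ≡ 207 (mod 382)
207^2 ≡ 207^2 = 42849 ≡ 65 (mod 382)
207^4 ≡ 65^2 = 4225 ≡ 23 (mod 382)
207^8 ≡ 23^2 = 529 ≡ 147 (mod 382)
207^16 ≡ 147^2 = 21609 ≡ 217 (mod 382)
207^29 = 207^16 * 207^8 * 207^4 * 207^1 ≡ 217 * 147 * 23 * 207 (mod 382).
Accumulate the product:
217 * 147 = 31899 ≡ 193
193 * 23 = 4439 ≡ 237
237 * 207 = 49059 ≡ 163

163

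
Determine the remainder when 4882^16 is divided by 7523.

3971

4882^1 ≡ 4882 (mod 7523)
4882^2 ≡ 4882^2 = 23833924 ≡ 1060 (mod 7523)
4882^4 ≡ 1060^2 = 1123600 ≡ 2673 (mod 7523)
4882^8 ≡ 2673^2 = 7144929 ≡ 5602 (mod 7523)
4882^16 ≡ 5602^2 = 31382404 ≡ 3971 (mod 7523)
So 4882^16 ≡ 3971 (mod 7523).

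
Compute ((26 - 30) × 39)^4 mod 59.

17

26 - 30 = -4 ≡ 55 (mod 59)
55 × 39 = 2145 ≡ 21 (mod 59)
(21)^4 ≡ 17 (mod 59)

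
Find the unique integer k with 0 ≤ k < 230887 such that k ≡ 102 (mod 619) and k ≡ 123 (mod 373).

619⁻¹ mod 373: 619×326 ≡ 1 (mod 373), so 619⁻¹ ≡ 326.
k = 102 + 619×((123 − 102)×326 mod 373) = 102 + 619×132 = 81810.

81810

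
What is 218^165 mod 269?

105

Using repeated squaring:
218^1 ≡ 218 (mod 269)
218^2 ≡ 218^2 = 47524 ≡ 180 (mod 269)
218^4 ≡ 180^2 = 32400 ≡ 120 (mod 269)
218^8 ≡ 120^2 = 14400 ≡ 143 (mod 269)
218^16 ≡ 143^2 = 20449 ≡ 5 (mod 269)
218^32 ≡ 5^2 = 25 (mod 269)
218^64 ≡ 25^2 = 625 ≡ 87 (mod 269)
218^128 ≡ 87^2 = 7569 ≡ 37 (mod 269)
218^165 = 218^128 · 218^32 · 218^4 · 218^1 ≡ 37 · 25 · 120 · 218 (mod 269).
Accumulate the product:
37 · 25 = 925 ≡ 118
118 · 120 = 14160 ≡ 172
172 · 218 = 37496 ≡ 105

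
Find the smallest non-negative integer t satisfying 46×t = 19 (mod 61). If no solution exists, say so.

gcd(46, 61) = 1, so a unique solution mod 61 exists.
46⁻¹ ≡ 4 (mod 61).
t ≡ 4×19 ≡ 15 (mod 61).

15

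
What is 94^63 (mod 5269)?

3263

By square-and-multiply:
63 in binary is 111111, i.e. 63 = 32 + 16 + 8 + 4 + 2 + 1.
94^1 ≡ 94 (mod 5269)
94^2 ≡ 94^2 = 8836 ≡ 3567 (mod 5269)
94^4 ≡ 3567^2 = 12723489 ≡ 4123 (mod 5269)
94^8 ≡ 4123^2 = 16999129 ≡ 1335 (mod 5269)
94^16 ≡ 1335^2 = 1782225 ≡ 1303 (mod 5269)
94^32 ≡ 1303^2 = 1697809 ≡ 1191 (mod 5269)
94^63 = 94^32 × 94^16 × 94^8 × 94^4 × 94^2 × 94^1 ≡ 1191 × 1303 × 1335 × 4123 × 3567 × 94 (mod 5269).
Accumulate the product:
1191 × 1303 = 1551873 ≡ 2787
2787 × 1335 = 3720645 ≡ 731
731 × 4123 = 3013913 ≡ 45
45 × 3567 = 160515 ≡ 2445
2445 × 94 = 229830 ≡ 3263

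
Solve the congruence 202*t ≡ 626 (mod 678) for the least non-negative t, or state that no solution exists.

gcd(202, 678) = 2, and 2 | 626, so solutions exist.
Divide through by 2: 101*t mod 339 = 313.
101⁻¹ ≡ 47 (mod 339).
t ≡ 47*313 ≡ 134 (mod 339).
The smallest non-negative solution is t = 134.

134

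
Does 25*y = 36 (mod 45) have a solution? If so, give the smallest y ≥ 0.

no solution

gcd(25, 45) = 5, and 5 does not divide 36.
So the congruence has no solution.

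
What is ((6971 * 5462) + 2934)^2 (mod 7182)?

6971 * 5462 = 38075602 ≡ 3820 (mod 7182)
3820 + 2934 = 6754
(6754)^2 ≡ 3634 (mod 7182)

3634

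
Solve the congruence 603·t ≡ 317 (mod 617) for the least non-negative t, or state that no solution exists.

374

gcd(603, 617) = 1, so a unique solution mod 617 exists.
603⁻¹ ≡ 44 (mod 617).
t ≡ 44·317 ≡ 374 (mod 617).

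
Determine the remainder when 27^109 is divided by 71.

6

109 in binary is 1101101, i.e. 109 = 64 + 32 + 8 + 4 + 1.
27^1 ≡ 27 (mod 71)
27^2 ≡ 27^2 = 729 ≡ 19 (mod 71)
27^4 ≡ 19^2 = 361 ≡ 6 (mod 71)
27^8 ≡ 6^2 = 36 (mod 71)
27^16 ≡ 36^2 = 1296 ≡ 18 (mod 71)
27^32 ≡ 18^2 = 324 ≡ 40 (mod 71)
27^64 ≡ 40^2 = 1600 ≡ 38 (mod 71)
27^109 = 27^64 · 27^32 · 27^8 · 27^4 · 27^1 ≡ 38 · 40 · 36 · 6 · 27 (mod 71).
Accumulate the product:
38 · 40 = 1520 ≡ 29
29 · 36 = 1044 ≡ 50
50 · 6 = 300 ≡ 16
16 · 27 = 432 ≡ 6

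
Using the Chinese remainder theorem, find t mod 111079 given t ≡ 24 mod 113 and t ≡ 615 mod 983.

113⁻¹ mod 983: 113·87 ≡ 1 (mod 983), so 113⁻¹ ≡ 87.
t = 24 + 113·((615 − 24)·87 mod 983) = 24 + 113·301 = 34037.
Check: 34037 mod 113 = 24, 34037 mod 983 = 615. ✓

34037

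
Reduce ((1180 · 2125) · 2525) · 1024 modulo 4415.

1180 · 2125 = 2507500 ≡ 4195 (mod 4415)
4195 · 2525 = 10592375 ≡ 790 (mod 4415)
790 · 1024 = 808960 ≡ 1015 (mod 4415)

1015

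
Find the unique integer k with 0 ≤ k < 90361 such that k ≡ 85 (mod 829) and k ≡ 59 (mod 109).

829⁻¹ mod 109: 829·38 ≡ 1 (mod 109), so 829⁻¹ ≡ 38.
k = 85 + 829·((59 − 85)·38 mod 109) = 85 + 829·102 = 84643.

84643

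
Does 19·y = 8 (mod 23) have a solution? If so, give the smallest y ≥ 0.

gcd(19, 23) = 1, so a unique solution mod 23 exists.
19⁻¹ ≡ 17 (mod 23).
y ≡ 17·8 ≡ 21 (mod 23).

21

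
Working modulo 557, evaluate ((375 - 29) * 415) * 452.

483

375 - 29 = 346
346 * 415 = 143590 ≡ 441 (mod 557)
441 * 452 = 199332 ≡ 483 (mod 557)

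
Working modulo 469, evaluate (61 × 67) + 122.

61 × 67 = 4087 ≡ 335 (mod 469)
335 + 122 = 457

457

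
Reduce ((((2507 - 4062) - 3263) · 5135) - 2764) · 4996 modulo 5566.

2507 - 4062 = -1555 ≡ 4011 (mod 5566)
4011 - 3263 = 748
748 · 5135 = 3840980 ≡ 440 (mod 5566)
440 - 2764 = -2324 ≡ 3242 (mod 5566)
3242 · 4996 = 16197032 ≡ 5538 (mod 5566)

5538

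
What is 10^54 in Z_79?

21

Compute successive squares:
54 in binary is 110110, i.e. 54 = 32 + 16 + 4 + 2.
10^1 ≡ 10 (mod 79)
10^2 ≡ 10^2 = 100 ≡ 21 (mod 79)
10^4 ≡ 21^2 = 441 ≡ 46 (mod 79)
10^8 ≡ 46^2 = 2116 ≡ 62 (mod 79)
10^16 ≡ 62^2 = 3844 ≡ 52 (mod 79)
10^32 ≡ 52^2 = 2704 ≡ 18 (mod 79)
10^54 = 10^32 × 10^16 × 10^4 × 10^2 ≡ 18 × 52 × 46 × 21 (mod 79).
Accumulate the product:
18 × 52 = 936 ≡ 67
67 × 46 = 3082 ≡ 1
1 × 21 = 21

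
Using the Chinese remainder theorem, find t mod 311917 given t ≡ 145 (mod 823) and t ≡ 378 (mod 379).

823⁻¹ mod 379: 823*35 ≡ 1 (mod 379), so 823⁻¹ ≡ 35.
t = 145 + 823*((378 − 145)*35 mod 379) = 145 + 823*196 = 161453.
Check: 161453 mod 823 = 145, 161453 mod 379 = 378. ✓

161453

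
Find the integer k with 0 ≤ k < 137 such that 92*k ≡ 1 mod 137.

70

137 = 1·92 + 45
92 = 2·45 + 2
45 = 22·2 + 1
2 = 2·1 + 0
gcd(92, 137) = 1, so the inverse exists.
Bézout: 1 = 45·137 − 67·92.
So 92⁻¹ ≡ −67 ≡ 70 (mod 137).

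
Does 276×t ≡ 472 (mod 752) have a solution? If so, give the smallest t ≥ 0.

78

gcd(276, 752) = 4, and 4 | 472, so solutions exist.
Divide through by 4: 69×t = 118 (mod 188).
69⁻¹ ≡ 109 (mod 188).
t ≡ 109×118 ≡ 78 (mod 188).
The smallest non-negative solution is t = 78.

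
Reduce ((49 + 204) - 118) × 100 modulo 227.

49 + 204 = 253 ≡ 26 (mod 227)
26 - 118 = -92 ≡ 135 (mod 227)
135 × 100 = 13500 ≡ 107 (mod 227)

107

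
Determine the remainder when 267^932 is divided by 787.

267^1 ≡ 267 (mod 787)
267^2 ≡ 267^2 = 71289 ≡ 459 (mod 787)
267^4 ≡ 459^2 = 210681 ≡ 552 (mod 787)
267^8 ≡ 552^2 = 304704 ≡ 135 (mod 787)
267^16 ≡ 135^2 = 18225 ≡ 124 (mod 787)
267^32 ≡ 124^2 = 15376 ≡ 423 (mod 787)
267^64 ≡ 423^2 = 178929 ≡ 280 (mod 787)
267^128 ≡ 280^2 = 78400 ≡ 487 (mod 787)
267^256 ≡ 487^2 = 237169 ≡ 282 (mod 787)
267^512 ≡ 282^2 = 79524 ≡ 37 (mod 787)
267^932 = 267^512 * 267^256 * 267^128 * 267^32 * 267^4 ≡ 37 * 282 * 487 * 423 * 552 (mod 787).
Accumulate the product:
37 * 282 = 10434 ≡ 203
203 * 487 = 98861 ≡ 486
486 * 423 = 205578 ≡ 171
171 * 552 = 94392 ≡ 739

739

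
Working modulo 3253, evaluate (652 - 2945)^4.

652 - 2945 = -2293 ≡ 960 (mod 3253)
(960)^4 ≡ 77 (mod 3253)

77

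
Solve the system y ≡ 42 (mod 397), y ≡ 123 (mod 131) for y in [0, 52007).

21083

397⁻¹ mod 131: 397·33 ≡ 1 (mod 131), so 397⁻¹ ≡ 33.
y = 42 + 397·((123 − 42)·33 mod 131) = 42 + 397·53 = 21083.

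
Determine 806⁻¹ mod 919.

919 = 1·806 + 113
806 = 7·113 + 15
113 = 7·15 + 8
15 = 1·8 + 7
8 = 1·7 + 1
7 = 7·1 + 0
gcd(806, 919) = 1, so the inverse exists.
Back-substitute for 1:
1 = 1·8 − 1·7
  = −1·15 + 2·8
  = 2·113 − 15·15
  = −15·806 + 107·113
  = 107·919 − 122·806
So 806⁻¹ ≡ −122 ≡ 797 (mod 919).

797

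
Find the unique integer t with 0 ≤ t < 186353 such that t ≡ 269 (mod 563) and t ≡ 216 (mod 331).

25041

563⁻¹ mod 331: 563*224 ≡ 1 (mod 331), so 563⁻¹ ≡ 224.
t = 269 + 563*((216 − 269)*224 mod 331) = 269 + 563*44 = 25041.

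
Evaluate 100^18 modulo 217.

By square-and-multiply:
18 in binary is 10010, i.e. 18 = 16 + 2.
100^1 ≡ 100 (mod 217)
100^2 ≡ 100^2 = 10000 ≡ 18 (mod 217)
100^4 ≡ 18^2 = 324 ≡ 107 (mod 217)
100^8 ≡ 107^2 = 11449 ≡ 165 (mod 217)
100^16 ≡ 165^2 = 27225 ≡ 100 (mod 217)
100^18 = 100^16 * 100^2 ≡ 100 * 18 (mod 217).
100 * 18 = 1800 ≡ 64 (mod 217).

64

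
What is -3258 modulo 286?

174

-3258 = -12·286 + 174, so -3258 ≡ 174 (mod 286).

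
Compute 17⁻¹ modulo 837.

837 = 49*17 + 4
17 = 4*4 + 1
4 = 4*1 + 0
gcd(17, 837) = 1, so the inverse exists.
Bézout: 1 = −4*837 + 197*17.
So 17⁻¹ ≡ 197 (mod 837).

197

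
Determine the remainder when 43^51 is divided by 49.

36

By square-and-multiply:
51 in binary is 110011, i.e. 51 = 32 + 16 + 2 + 1.
43^1 ≡ 43 (mod 49)
43^2 ≡ 43^2 = 1849 ≡ 36 (mod 49)
43^4 ≡ 36^2 = 1296 ≡ 22 (mod 49)
43^8 ≡ 22^2 = 484 ≡ 43 (mod 49)
43^16 ≡ 43^2 = 1849 ≡ 36 (mod 49)
43^32 ≡ 36^2 = 1296 ≡ 22 (mod 49)
43^51 = 43^32 · 43^16 · 43^2 · 43^1 ≡ 22 · 36 · 36 · 43 (mod 49).
Accumulate the product:
22 · 36 = 792 ≡ 8
8 · 36 = 288 ≡ 43
43 · 43 = 1849 ≡ 36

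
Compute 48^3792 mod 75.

21

Compute successive squares:
3792 in binary is 111011010000, i.e. 3792 = 2048 + 1024 + 512 + 128 + 64 + 16.
48^1 ≡ 48 (mod 75)
48^2 ≡ 48^2 = 2304 ≡ 54 (mod 75)
48^4 ≡ 54^2 = 2916 ≡ 66 (mod 75)
48^8 ≡ 66^2 = 4356 ≡ 6 (mod 75)
48^16 ≡ 6^2 = 36 (mod 75)
48^32 ≡ 36^2 = 1296 ≡ 21 (mod 75)
48^64 ≡ 21^2 = 441 ≡ 66 (mod 75)
48^128 ≡ 66^2 = 4356 ≡ 6 (mod 75)
48^256 ≡ 6^2 = 36 (mod 75)
48^512 ≡ 36^2 = 1296 ≡ 21 (mod 75)
48^1024 ≡ 21^2 = 441 ≡ 66 (mod 75)
48^2048 ≡ 66^2 = 4356 ≡ 6 (mod 75)
48^3792 = 48^2048 * 48^1024 * 48^512 * 48^128 * 48^64 * 48^16 ≡ 6 * 66 * 21 * 6 * 66 * 36 (mod 75).
Accumulate the product:
6 * 66 = 396 ≡ 21
21 * 21 = 441 ≡ 66
66 * 6 = 396 ≡ 21
21 * 66 = 1386 ≡ 36
36 * 36 = 1296 ≡ 21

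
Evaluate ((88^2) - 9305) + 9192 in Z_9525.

(88)^2 ≡ 7744 (mod 9525)
7744 - 9305 = -1561 ≡ 7964 (mod 9525)
7964 + 9192 = 17156 ≡ 7631 (mod 9525)

7631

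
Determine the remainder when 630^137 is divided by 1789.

137 in binary is 10001001, i.e. 137 = 128 + 8 + 1.
630^1 ≡ 630 (mod 1789)
630^2 ≡ 630^2 = 396900 ≡ 1531 (mod 1789)
630^4 ≡ 1531^2 = 2343961 ≡ 371 (mod 1789)
630^8 ≡ 371^2 = 137641 ≡ 1677 (mod 1789)
630^16 ≡ 1677^2 = 2812329 ≡ 21 (mod 1789)
630^32 ≡ 21^2 = 441 (mod 1789)
630^64 ≡ 441^2 = 194481 ≡ 1269 (mod 1789)
630^128 ≡ 1269^2 = 1610361 ≡ 261 (mod 1789)
630^137 = 630^128 * 630^8 * 630^1 ≡ 261 * 1677 * 630 (mod 1789).
Accumulate the product:
261 * 1677 = 437697 ≡ 1181
1181 * 630 = 744030 ≡ 1595

1595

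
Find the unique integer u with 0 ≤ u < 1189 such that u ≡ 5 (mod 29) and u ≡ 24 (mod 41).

1049

29⁻¹ mod 41: 29*17 ≡ 1 (mod 41), so 29⁻¹ ≡ 17.
u = 5 + 29*((24 − 5)*17 mod 41) = 5 + 29*36 = 1049.
Check: 1049 mod 29 = 5, 1049 mod 41 = 24. ✓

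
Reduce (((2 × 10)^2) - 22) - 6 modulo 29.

24

2 × 10 = 20
(20)^2 ≡ 23 (mod 29)
23 - 22 = 1
1 - 6 = -5 ≡ 24 (mod 29)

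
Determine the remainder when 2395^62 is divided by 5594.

62 in binary is 111110, i.e. 62 = 32 + 16 + 8 + 4 + 2.
2395^1 ≡ 2395 (mod 5594)
2395^2 ≡ 2395^2 = 5736025 ≡ 2175 (mod 5594)
2395^4 ≡ 2175^2 = 4730625 ≡ 3695 (mod 5594)
2395^8 ≡ 3695^2 = 13653025 ≡ 3665 (mod 5594)
2395^16 ≡ 3665^2 = 13432225 ≡ 1031 (mod 5594)
2395^32 ≡ 1031^2 = 1062961 ≡ 101 (mod 5594)
2395^62 = 2395^32 × 2395^16 × 2395^8 × 2395^4 × 2395^2 ≡ 101 × 1031 × 3665 × 3695 × 2175 (mod 5594).
Accumulate the product:
101 × 1031 = 104131 ≡ 3439
3439 × 3665 = 12603935 ≡ 653
653 × 3695 = 2412835 ≡ 1821
1821 × 2175 = 3960675 ≡ 123

123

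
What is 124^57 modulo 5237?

57 in binary is 111001, i.e. 57 = 32 + 16 + 8 + 1.
124^1 ≡ 124 (mod 5237)
124^2 ≡ 124^2 = 15376 ≡ 4902 (mod 5237)
124^4 ≡ 4902^2 = 24029604 ≡ 2248 (mod 5237)
124^8 ≡ 2248^2 = 5053504 ≡ 5036 (mod 5237)
124^16 ≡ 5036^2 = 25361296 ≡ 3742 (mod 5237)
124^32 ≡ 3742^2 = 14002564 ≡ 4063 (mod 5237)
124^57 = 124^32 * 124^16 * 124^8 * 124^1 ≡ 4063 * 3742 * 5036 * 124 (mod 5237).
Accumulate the product:
4063 * 3742 = 15203746 ≡ 735
735 * 5036 = 3701460 ≡ 4138
4138 * 124 = 513112 ≡ 5123

5123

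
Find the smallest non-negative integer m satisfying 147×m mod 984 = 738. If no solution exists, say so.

246

gcd(147, 984) = 3, and 3 | 738, so solutions exist.
Divide through by 3: 49×m mod 328 = 246.
49⁻¹ ≡ 241 (mod 328).
m ≡ 241×246 ≡ 246 (mod 328).
The smallest non-negative solution is m = 246.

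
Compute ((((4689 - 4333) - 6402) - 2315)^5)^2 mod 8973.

6435

4689 - 4333 = 356
356 - 6402 = -6046 ≡ 2927 (mod 8973)
2927 - 2315 = 612
(612)^5 ≡ 6507 (mod 8973)
(6507)^2 ≡ 6435 (mod 8973)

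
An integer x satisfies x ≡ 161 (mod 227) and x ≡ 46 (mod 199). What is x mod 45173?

227⁻¹ mod 199: 227*64 ≡ 1 (mod 199), so 227⁻¹ ≡ 64.
x = 161 + 227*((46 − 161)*64 mod 199) = 161 + 227*3 = 842.

842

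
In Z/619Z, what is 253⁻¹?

367

619 = 2×253 + 113
253 = 2×113 + 27
113 = 4×27 + 5
27 = 5×5 + 2
5 = 2×2 + 1
2 = 2×1 + 0
gcd(253, 619) = 1, so the inverse exists.
Back-substitute for 1:
1 = 1×5 − 2×2
  = −2×27 + 11×5
  = 11×113 − 46×27
  = −46×253 + 103×113
  = 103×619 − 252×253
So 253⁻¹ ≡ −252 ≡ 367 (mod 619).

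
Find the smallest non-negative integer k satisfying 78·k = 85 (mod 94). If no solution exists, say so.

gcd(78, 94) = 2, and 2 does not divide 85.
So the congruence has no solution.

no solution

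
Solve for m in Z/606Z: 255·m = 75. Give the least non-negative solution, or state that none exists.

gcd(255, 606) = 3, and 3 | 75, so solutions exist.
Divide through by 3: 85·m mod 202 = 25.
85⁻¹ ≡ 183 (mod 202).
m ≡ 183·25 ≡ 131 (mod 202).
The smallest non-negative solution is m = 131.

131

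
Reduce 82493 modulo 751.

634

82493 = 109·751 + 634, so 82493 ≡ 634 (mod 751).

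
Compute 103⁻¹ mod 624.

624 = 6×103 + 6
103 = 17×6 + 1
6 = 6×1 + 0
gcd(103, 624) = 1, so the inverse exists.
Back-substitute for 1:
1 = 1×103 − 17×6
  = −17×624 + 103×103
So 103⁻¹ ≡ 103 (mod 624).

103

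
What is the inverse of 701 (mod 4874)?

4874 = 6×701 + 668
701 = 1×668 + 33
668 = 20×33 + 8
33 = 4×8 + 1
8 = 8×1 + 0
gcd(701, 4874) = 1, so the inverse exists.
Back-substitute for 1:
1 = 1×33 − 4×8
  = −4×668 + 81×33
  = 81×701 − 85×668
  = −85×4874 + 591×701
So 701⁻¹ ≡ 591 (mod 4874).

591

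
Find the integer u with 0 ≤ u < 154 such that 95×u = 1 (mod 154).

107

154 = 1×95 + 59
95 = 1×59 + 36
59 = 1×36 + 23
36 = 1×23 + 13
23 = 1×13 + 10
13 = 1×10 + 3
10 = 3×3 + 1
3 = 3×1 + 0
gcd(95, 154) = 1, so the inverse exists.
Back-substitute for 1:
1 = 1×10 − 3×3
  = −3×13 + 4×10
  = 4×23 − 7×13
  = −7×36 + 11×23
  = 11×59 − 18×36
  = −18×95 + 29×59
  = 29×154 − 47×95
So 95⁻¹ ≡ −47 ≡ 107 (mod 154).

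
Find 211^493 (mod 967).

Compute successive squares:
493 in binary is 111101101, i.e. 493 = 256 + 128 + 64 + 32 + 8 + 4 + 1.
211^1 ≡ 211 (mod 967)
211^2 ≡ 211^2 = 44521 ≡ 39 (mod 967)
211^4 ≡ 39^2 = 1521 ≡ 554 (mod 967)
211^8 ≡ 554^2 = 306916 ≡ 377 (mod 967)
211^16 ≡ 377^2 = 142129 ≡ 947 (mod 967)
211^32 ≡ 947^2 = 896809 ≡ 400 (mod 967)
211^64 ≡ 400^2 = 160000 ≡ 445 (mod 967)
211^128 ≡ 445^2 = 198025 ≡ 757 (mod 967)
211^256 ≡ 757^2 = 573049 ≡ 585 (mod 967)
211^493 = 211^256 · 211^128 · 211^64 · 211^32 · 211^8 · 211^4 · 211^1 ≡ 585 · 757 · 445 · 400 · 377 · 554 · 211 (mod 967).
Accumulate the product:
585 · 757 = 442845 ≡ 926
926 · 445 = 412070 ≡ 128
128 · 400 = 51200 ≡ 916
916 · 377 = 345332 ≡ 113
113 · 554 = 62602 ≡ 714
714 · 211 = 150654 ≡ 769

769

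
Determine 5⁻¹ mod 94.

19

Apply the Euclidean algorithm and back-substitute:
94 = 18·5 + 4
5 = 1·4 + 1
4 = 4·1 + 0
gcd(5, 94) = 1, so the inverse exists.
Back-substitute for 1:
1 = 1·5 − 1·4
  = −1·94 + 19·5
So 5⁻¹ ≡ 19 (mod 94).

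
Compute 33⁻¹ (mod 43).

30

Apply the Euclidean algorithm and back-substitute:
43 = 1×33 + 10
33 = 3×10 + 3
10 = 3×3 + 1
3 = 3×1 + 0
gcd(33, 43) = 1, so the inverse exists.
Back-substitute for 1:
1 = 1×10 − 3×3
  = −3×33 + 10×10
  = 10×43 − 13×33
So 33⁻¹ ≡ −13 ≡ 30 (mod 43).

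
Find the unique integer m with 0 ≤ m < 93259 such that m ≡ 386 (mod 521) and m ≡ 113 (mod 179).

38419

521⁻¹ mod 179: 521*123 ≡ 1 (mod 179), so 521⁻¹ ≡ 123.
m = 386 + 521*((113 − 386)*123 mod 179) = 386 + 521*73 = 38419.
Check: 38419 mod 521 = 386, 38419 mod 179 = 113. ✓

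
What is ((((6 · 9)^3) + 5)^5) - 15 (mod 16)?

6 · 9 = 54 ≡ 6 (mod 16)
(6)^3 ≡ 8 (mod 16)
8 + 5 = 13
(13)^5 ≡ 13 (mod 16)
13 - 15 = -2 ≡ 14 (mod 16)

14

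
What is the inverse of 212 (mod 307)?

42

307 = 1*212 + 95
212 = 2*95 + 22
95 = 4*22 + 7
22 = 3*7 + 1
7 = 7*1 + 0
gcd(212, 307) = 1, so the inverse exists.
Back-substitute for 1:
1 = 1*22 − 3*7
  = −3*95 + 13*22
  = 13*212 − 29*95
  = −29*307 + 42*212
So 212⁻¹ ≡ 42 (mod 307).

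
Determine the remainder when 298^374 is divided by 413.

Compute successive squares:
374 in binary is 101110110, i.e. 374 = 256 + 64 + 32 + 16 + 4 + 2.
298^1 ≡ 298 (mod 413)
298^2 ≡ 298^2 = 88804 ≡ 9 (mod 413)
298^4 ≡ 9^2 = 81 (mod 413)
298^8 ≡ 81^2 = 6561 ≡ 366 (mod 413)
298^16 ≡ 366^2 = 133956 ≡ 144 (mod 413)
298^32 ≡ 144^2 = 20736 ≡ 86 (mod 413)
298^64 ≡ 86^2 = 7396 ≡ 375 (mod 413)
298^128 ≡ 375^2 = 140625 ≡ 205 (mod 413)
298^256 ≡ 205^2 = 42025 ≡ 312 (mod 413)
298^374 = 298^256 * 298^64 * 298^32 * 298^16 * 298^4 * 298^2 ≡ 312 * 375 * 86 * 144 * 81 * 9 (mod 413).
Accumulate the product:
312 * 375 = 117000 ≡ 121
121 * 86 = 10406 ≡ 81
81 * 144 = 11664 ≡ 100
100 * 81 = 8100 ≡ 253
253 * 9 = 2277 ≡ 212

212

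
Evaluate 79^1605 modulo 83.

79^1 ≡ 79 (mod 83)
79^2 ≡ 79^2 = 6241 ≡ 16 (mod 83)
79^4 ≡ 16^2 = 256 ≡ 7 (mod 83)
79^8 ≡ 7^2 = 49 (mod 83)
79^16 ≡ 49^2 = 2401 ≡ 77 (mod 83)
79^32 ≡ 77^2 = 5929 ≡ 36 (mod 83)
79^64 ≡ 36^2 = 1296 ≡ 51 (mod 83)
79^128 ≡ 51^2 = 2601 ≡ 28 (mod 83)
79^256 ≡ 28^2 = 784 ≡ 37 (mod 83)
79^512 ≡ 37^2 = 1369 ≡ 41 (mod 83)
79^1024 ≡ 41^2 = 1681 ≡ 21 (mod 83)
79^1605 = 79^1024 * 79^512 * 79^64 * 79^4 * 79^1 ≡ 21 * 41 * 51 * 7 * 79 (mod 83).
Accumulate the product:
21 * 41 = 861 ≡ 31
31 * 51 = 1581 ≡ 4
4 * 7 = 28
28 * 79 = 2212 ≡ 54

54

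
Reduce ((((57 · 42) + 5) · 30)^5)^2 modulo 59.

25

57 · 42 = 2394 ≡ 34 (mod 59)
34 + 5 = 39
39 · 30 = 1170 ≡ 49 (mod 59)
(49)^5 ≡ 5 (mod 59)
(5)^2 ≡ 25 (mod 59)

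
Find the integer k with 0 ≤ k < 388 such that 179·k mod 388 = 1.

Apply the Euclidean algorithm and back-substitute:
388 = 2*179 + 30
179 = 5*30 + 29
30 = 1*29 + 1
29 = 29*1 + 0
gcd(179, 388) = 1, so the inverse exists.
Bézout: 1 = 6*388 − 13*179.
So 179⁻¹ ≡ −13 ≡ 375 (mod 388).

375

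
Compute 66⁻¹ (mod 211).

211 = 3·66 + 13
66 = 5·13 + 1
13 = 13·1 + 0
gcd(66, 211) = 1, so the inverse exists.
Bézout: 1 = −5·211 + 16·66.
So 66⁻¹ ≡ 16 (mod 211).

16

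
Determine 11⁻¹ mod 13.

13 = 1*11 + 2
11 = 5*2 + 1
2 = 2*1 + 0
gcd(11, 13) = 1, so the inverse exists.
Back-substitute for 1:
1 = 1*11 − 5*2
  = −5*13 + 6*11
So 11⁻¹ ≡ 6 (mod 13).

6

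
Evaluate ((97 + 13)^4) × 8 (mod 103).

97 + 13 = 110 ≡ 7 (mod 103)
(7)^4 ≡ 32 (mod 103)
32 × 8 = 256 ≡ 50 (mod 103)

50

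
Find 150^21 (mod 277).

21 in binary is 10101, i.e. 21 = 16 + 4 + 1.
150^1 ≡ 150 (mod 277)
150^2 ≡ 150^2 = 22500 ≡ 63 (mod 277)
150^4 ≡ 63^2 = 3969 ≡ 91 (mod 277)
150^8 ≡ 91^2 = 8281 ≡ 248 (mod 277)
150^16 ≡ 248^2 = 61504 ≡ 10 (mod 277)
150^21 = 150^16 * 150^4 * 150^1 ≡ 10 * 91 * 150 (mod 277).
Accumulate the product:
10 * 91 = 910 ≡ 79
79 * 150 = 11850 ≡ 216

216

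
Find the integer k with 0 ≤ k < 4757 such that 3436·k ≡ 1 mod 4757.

4080

Apply the Euclidean algorithm and back-substitute:
4757 = 1·3436 + 1321
3436 = 2·1321 + 794
1321 = 1·794 + 527
794 = 1·527 + 267
527 = 1·267 + 260
267 = 1·260 + 7
260 = 37·7 + 1
7 = 7·1 + 0
gcd(3436, 4757) = 1, so the inverse exists.
Back-substitute for 1:
1 = 1·260 − 37·7
  = −37·267 + 38·260
  = 38·527 − 75·267
  = −75·794 + 113·527
  = 113·1321 − 188·794
  = −188·3436 + 489·1321
  = 489·4757 − 677·3436
So 3436⁻¹ ≡ −677 ≡ 4080 (mod 4757).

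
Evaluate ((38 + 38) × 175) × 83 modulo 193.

133

38 + 38 = 76
76 × 175 = 13300 ≡ 176 (mod 193)
176 × 83 = 14608 ≡ 133 (mod 193)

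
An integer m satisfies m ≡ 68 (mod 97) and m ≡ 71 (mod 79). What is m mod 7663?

97⁻¹ mod 79: 97·22 ≡ 1 (mod 79), so 97⁻¹ ≡ 22.
m = 68 + 97·((71 − 68)·22 mod 79) = 68 + 97·66 = 6470.
Check: 6470 mod 97 = 68, 6470 mod 79 = 71. ✓

6470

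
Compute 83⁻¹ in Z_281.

237

Run the extended Euclidean algorithm:
281 = 3·83 + 32
83 = 2·32 + 19
32 = 1·19 + 13
19 = 1·13 + 6
13 = 2·6 + 1
6 = 6·1 + 0
gcd(83, 281) = 1, so the inverse exists.
Back-substitute for 1:
1 = 1·13 − 2·6
  = −2·19 + 3·13
  = 3·32 − 5·19
  = −5·83 + 13·32
  = 13·281 − 44·83
So 83⁻¹ ≡ −44 ≡ 237 (mod 281).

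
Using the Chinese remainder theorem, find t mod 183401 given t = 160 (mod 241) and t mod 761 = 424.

149580

241⁻¹ mod 761: 241·60 ≡ 1 (mod 761), so 241⁻¹ ≡ 60.
t = 160 + 241·((424 − 160)·60 mod 761) = 160 + 241·620 = 149580.
Check: 149580 mod 241 = 160, 149580 mod 761 = 424. ✓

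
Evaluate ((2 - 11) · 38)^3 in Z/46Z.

4

2 - 11 = -9 ≡ 37 (mod 46)
37 · 38 = 1406 ≡ 26 (mod 46)
(26)^3 ≡ 4 (mod 46)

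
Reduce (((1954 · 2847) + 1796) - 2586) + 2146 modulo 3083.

2662

1954 · 2847 = 5563038 ≡ 1306 (mod 3083)
1306 + 1796 = 3102 ≡ 19 (mod 3083)
19 - 2586 = -2567 ≡ 516 (mod 3083)
516 + 2146 = 2662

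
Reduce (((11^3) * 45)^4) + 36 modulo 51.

3

(11)^3 ≡ 5 (mod 51)
5 * 45 = 225 ≡ 21 (mod 51)
(21)^4 ≡ 18 (mod 51)
18 + 36 = 54 ≡ 3 (mod 51)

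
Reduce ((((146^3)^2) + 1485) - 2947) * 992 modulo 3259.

3098

(146)^3 ≡ 3050 (mod 3259)
(3050)^2 ≡ 1314 (mod 3259)
1314 + 1485 = 2799
2799 - 2947 = -148 ≡ 3111 (mod 3259)
3111 * 992 = 3086112 ≡ 3098 (mod 3259)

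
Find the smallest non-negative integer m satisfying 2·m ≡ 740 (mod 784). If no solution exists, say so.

gcd(2, 784) = 2, and 2 | 740, so solutions exist.
Divide through by 2: 1·m mod 392 = 370.
1⁻¹ ≡ 1 (mod 392).
m ≡ 1·370 ≡ 370 (mod 392).
The smallest non-negative solution is m = 370.

370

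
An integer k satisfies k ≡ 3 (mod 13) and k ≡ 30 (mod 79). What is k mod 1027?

13⁻¹ mod 79: 13*73 ≡ 1 (mod 79), so 13⁻¹ ≡ 73.
k = 3 + 13*((30 − 3)*73 mod 79) = 3 + 13*75 = 978.
Check: 978 mod 13 = 3, 978 mod 79 = 30. ✓

978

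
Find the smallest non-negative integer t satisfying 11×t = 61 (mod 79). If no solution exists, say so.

gcd(11, 79) = 1, so a unique solution mod 79 exists.
11⁻¹ ≡ 36 (mod 79).
t ≡ 36×61 ≡ 63 (mod 79).

63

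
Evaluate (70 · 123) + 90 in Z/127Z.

64

70 · 123 = 8610 ≡ 101 (mod 127)
101 + 90 = 191 ≡ 64 (mod 127)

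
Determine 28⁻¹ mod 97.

By the extended Euclidean algorithm:
97 = 3×28 + 13
28 = 2×13 + 2
13 = 6×2 + 1
2 = 2×1 + 0
gcd(28, 97) = 1, so the inverse exists.
Bézout: 1 = 13×97 − 45×28.
So 28⁻¹ ≡ −45 ≡ 52 (mod 97).

52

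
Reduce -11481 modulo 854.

-11481 = -14·854 + 475, so -11481 ≡ 475 (mod 854).

475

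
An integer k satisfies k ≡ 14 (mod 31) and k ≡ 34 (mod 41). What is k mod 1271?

1223

31⁻¹ mod 41: 31·4 ≡ 1 (mod 41), so 31⁻¹ ≡ 4.
k = 14 + 31·((34 − 14)·4 mod 41) = 14 + 31·39 = 1223.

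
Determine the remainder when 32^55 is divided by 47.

Compute successive squares:
55 in binary is 110111, i.e. 55 = 32 + 16 + 4 + 2 + 1.
32^1 ≡ 32 (mod 47)
32^2 ≡ 32^2 = 1024 ≡ 37 (mod 47)
32^4 ≡ 37^2 = 1369 ≡ 6 (mod 47)
32^8 ≡ 6^2 = 36 (mod 47)
32^16 ≡ 36^2 = 1296 ≡ 27 (mod 47)
32^32 ≡ 27^2 = 729 ≡ 24 (mod 47)
32^55 = 32^32 * 32^16 * 32^4 * 32^2 * 32^1 ≡ 24 * 27 * 6 * 37 * 32 (mod 47).
Accumulate the product:
24 * 27 = 648 ≡ 37
37 * 6 = 222 ≡ 34
34 * 37 = 1258 ≡ 36
36 * 32 = 1152 ≡ 24

24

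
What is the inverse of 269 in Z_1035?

404

Run the extended Euclidean algorithm:
1035 = 3·269 + 228
269 = 1·228 + 41
228 = 5·41 + 23
41 = 1·23 + 18
23 = 1·18 + 5
18 = 3·5 + 3
5 = 1·3 + 2
3 = 1·2 + 1
2 = 2·1 + 0
gcd(269, 1035) = 1, so the inverse exists.
Back-substitute for 1:
1 = 1·3 − 1·2
  = −1·5 + 2·3
  = 2·18 − 7·5
  = −7·23 + 9·18
  = 9·41 − 16·23
  = −16·228 + 89·41
  = 89·269 − 105·228
  = −105·1035 + 404·269
So 269⁻¹ ≡ 404 (mod 1035).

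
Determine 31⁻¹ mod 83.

Run the extended Euclidean algorithm:
83 = 2*31 + 21
31 = 1*21 + 10
21 = 2*10 + 1
10 = 10*1 + 0
gcd(31, 83) = 1, so the inverse exists.
Back-substitute for 1:
1 = 1*21 − 2*10
  = −2*31 + 3*21
  = 3*83 − 8*31
So 31⁻¹ ≡ −8 ≡ 75 (mod 83).

75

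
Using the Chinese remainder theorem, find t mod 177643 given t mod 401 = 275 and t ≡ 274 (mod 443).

401⁻¹ mod 443: 401*116 ≡ 1 (mod 443), so 401⁻¹ ≡ 116.
t = 275 + 401*((274 − 275)*116 mod 443) = 275 + 401*327 = 131402.
Check: 131402 mod 401 = 275, 131402 mod 443 = 274. ✓

131402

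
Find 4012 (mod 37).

4012 = 108×37 + 16, so 4012 ≡ 16 (mod 37).

16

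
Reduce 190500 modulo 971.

190500 = 196·971 + 184, so 190500 ≡ 184 (mod 971).

184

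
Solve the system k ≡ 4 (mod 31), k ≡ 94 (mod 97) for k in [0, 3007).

2422

31⁻¹ mod 97: 31·72 ≡ 1 (mod 97), so 31⁻¹ ≡ 72.
k = 4 + 31·((94 − 4)·72 mod 97) = 4 + 31·78 = 2422.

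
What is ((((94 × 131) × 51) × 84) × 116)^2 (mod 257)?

94 × 131 = 12314 ≡ 235 (mod 257)
235 × 51 = 11985 ≡ 163 (mod 257)
163 × 84 = 13692 ≡ 71 (mod 257)
71 × 116 = 8236 ≡ 12 (mod 257)
(12)^2 ≡ 144 (mod 257)

144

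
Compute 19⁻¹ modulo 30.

Run the extended Euclidean algorithm:
30 = 1*19 + 11
19 = 1*11 + 8
11 = 1*8 + 3
8 = 2*3 + 2
3 = 1*2 + 1
2 = 2*1 + 0
gcd(19, 30) = 1, so the inverse exists.
Bézout: 1 = 7*30 − 11*19.
So 19⁻¹ ≡ −11 ≡ 19 (mod 30).

19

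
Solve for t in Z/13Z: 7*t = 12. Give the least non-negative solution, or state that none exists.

11

gcd(7, 13) = 1, so a unique solution mod 13 exists.
7⁻¹ ≡ 2 (mod 13).
t ≡ 2*12 ≡ 11 (mod 13).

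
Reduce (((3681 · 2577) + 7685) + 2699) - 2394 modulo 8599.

3681 · 2577 = 9485937 ≡ 1240 (mod 8599)
1240 + 7685 = 8925 ≡ 326 (mod 8599)
326 + 2699 = 3025
3025 - 2394 = 631

631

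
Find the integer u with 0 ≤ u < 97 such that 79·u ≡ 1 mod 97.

Run the extended Euclidean algorithm:
97 = 1·79 + 18
79 = 4·18 + 7
18 = 2·7 + 4
7 = 1·4 + 3
4 = 1·3 + 1
3 = 3·1 + 0
gcd(79, 97) = 1, so the inverse exists.
Back-substitute for 1:
1 = 1·4 − 1·3
  = −1·7 + 2·4
  = 2·18 − 5·7
  = −5·79 + 22·18
  = 22·97 − 27·79
So 79⁻¹ ≡ −27 ≡ 70 (mod 97).

70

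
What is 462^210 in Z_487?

259

210 in binary is 11010010, i.e. 210 = 128 + 64 + 16 + 2.
462^1 ≡ 462 (mod 487)
462^2 ≡ 462^2 = 213444 ≡ 138 (mod 487)
462^4 ≡ 138^2 = 19044 ≡ 51 (mod 487)
462^8 ≡ 51^2 = 2601 ≡ 166 (mod 487)
462^16 ≡ 166^2 = 27556 ≡ 284 (mod 487)
462^32 ≡ 284^2 = 80656 ≡ 301 (mod 487)
462^64 ≡ 301^2 = 90601 ≡ 19 (mod 487)
462^128 ≡ 19^2 = 361 (mod 487)
462^210 = 462^128 × 462^64 × 462^16 × 462^2 ≡ 361 × 19 × 284 × 138 (mod 487).
Accumulate the product:
361 × 19 = 6859 ≡ 41
41 × 284 = 11644 ≡ 443
443 × 138 = 61134 ≡ 259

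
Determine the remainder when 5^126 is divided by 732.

253

Using repeated squaring:
126 in binary is 1111110, i.e. 126 = 64 + 32 + 16 + 8 + 4 + 2.
5^1 ≡ 5 (mod 732)
5^2 ≡ 5^2 = 25 (mod 732)
5^4 ≡ 25^2 = 625 (mod 732)
5^8 ≡ 625^2 = 390625 ≡ 469 (mod 732)
5^16 ≡ 469^2 = 219961 ≡ 361 (mod 732)
5^32 ≡ 361^2 = 130321 ≡ 25 (mod 732)
5^64 ≡ 25^2 = 625 (mod 732)
5^126 = 5^64 × 5^32 × 5^16 × 5^8 × 5^4 × 5^2 ≡ 625 × 25 × 361 × 469 × 625 × 25 (mod 732).
Accumulate the product:
625 × 25 = 15625 ≡ 253
253 × 361 = 91333 ≡ 565
565 × 469 = 264985 ≡ 1
1 × 625 = 625
625 × 25 = 15625 ≡ 253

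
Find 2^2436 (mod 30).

16

By square-and-multiply:
2436 in binary is 100110000100, i.e. 2436 = 2048 + 256 + 128 + 4.
2^1 ≡ 2 (mod 30)
2^2 ≡ 2^2 = 4 (mod 30)
2^4 ≡ 4^2 = 16 (mod 30)
2^8 ≡ 16^2 = 256 ≡ 16 (mod 30)
2^16 ≡ 16^2 = 256 ≡ 16 (mod 30)
2^32 ≡ 16^2 = 256 ≡ 16 (mod 30)
2^64 ≡ 16^2 = 256 ≡ 16 (mod 30)
2^128 ≡ 16^2 = 256 ≡ 16 (mod 30)
2^256 ≡ 16^2 = 256 ≡ 16 (mod 30)
2^512 ≡ 16^2 = 256 ≡ 16 (mod 30)
2^1024 ≡ 16^2 = 256 ≡ 16 (mod 30)
2^2048 ≡ 16^2 = 256 ≡ 16 (mod 30)
2^2436 = 2^2048 × 2^256 × 2^128 × 2^4 ≡ 16 × 16 × 16 × 16 (mod 30).
Accumulate the product:
16 × 16 = 256 ≡ 16
16 × 16 = 256 ≡ 16
16 × 16 = 256 ≡ 16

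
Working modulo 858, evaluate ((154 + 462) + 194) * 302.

90

154 + 462 = 616
616 + 194 = 810
810 * 302 = 244620 ≡ 90 (mod 858)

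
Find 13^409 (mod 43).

15

Using repeated squaring:
13^1 ≡ 13 (mod 43)
13^2 ≡ 13^2 = 169 ≡ 40 (mod 43)
13^4 ≡ 40^2 = 1600 ≡ 9 (mod 43)
13^8 ≡ 9^2 = 81 ≡ 38 (mod 43)
13^16 ≡ 38^2 = 1444 ≡ 25 (mod 43)
13^32 ≡ 25^2 = 625 ≡ 23 (mod 43)
13^64 ≡ 23^2 = 529 ≡ 13 (mod 43)
13^128 ≡ 13^2 = 169 ≡ 40 (mod 43)
13^256 ≡ 40^2 = 1600 ≡ 9 (mod 43)
13^409 = 13^256 · 13^128 · 13^16 · 13^8 · 13^1 ≡ 9 · 40 · 25 · 38 · 13 (mod 43).
Accumulate the product:
9 · 40 = 360 ≡ 16
16 · 25 = 400 ≡ 13
13 · 38 = 494 ≡ 21
21 · 13 = 273 ≡ 15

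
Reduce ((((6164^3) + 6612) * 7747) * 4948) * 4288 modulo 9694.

9340

(6164)^3 ≡ 3618 (mod 9694)
3618 + 6612 = 10230 ≡ 536 (mod 9694)
536 * 7747 = 4152392 ≡ 3360 (mod 9694)
3360 * 4948 = 16625280 ≡ 70 (mod 9694)
70 * 4288 = 300160 ≡ 9340 (mod 9694)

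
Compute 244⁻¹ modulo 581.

531

581 = 2*244 + 93
244 = 2*93 + 58
93 = 1*58 + 35
58 = 1*35 + 23
35 = 1*23 + 12
23 = 1*12 + 11
12 = 1*11 + 1
11 = 11*1 + 0
gcd(244, 581) = 1, so the inverse exists.
Back-substitute for 1:
1 = 1*12 − 1*11
  = −1*23 + 2*12
  = 2*35 − 3*23
  = −3*58 + 5*35
  = 5*93 − 8*58
  = −8*244 + 21*93
  = 21*581 − 50*244
So 244⁻¹ ≡ −50 ≡ 531 (mod 581).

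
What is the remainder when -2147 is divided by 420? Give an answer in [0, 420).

373

-2147 = -6×420 + 373, so -2147 ≡ 373 (mod 420).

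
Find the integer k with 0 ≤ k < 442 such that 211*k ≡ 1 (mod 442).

442 = 2*211 + 20
211 = 10*20 + 11
20 = 1*11 + 9
11 = 1*9 + 2
9 = 4*2 + 1
2 = 2*1 + 0
gcd(211, 442) = 1, so the inverse exists.
Bézout: 1 = 95*442 − 199*211.
So 211⁻¹ ≡ −199 ≡ 243 (mod 442).

243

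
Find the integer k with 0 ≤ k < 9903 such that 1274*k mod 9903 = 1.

Apply the Euclidean algorithm and back-substitute:
9903 = 7·1274 + 985
1274 = 1·985 + 289
985 = 3·289 + 118
289 = 2·118 + 53
118 = 2·53 + 12
53 = 4·12 + 5
12 = 2·5 + 2
5 = 2·2 + 1
2 = 2·1 + 0
gcd(1274, 9903) = 1, so the inverse exists.
Bézout: 1 = −529·9903 + 4112·1274.
So 1274⁻¹ ≡ 4112 (mod 9903).

4112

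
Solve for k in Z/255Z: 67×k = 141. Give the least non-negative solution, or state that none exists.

gcd(67, 255) = 1, so a unique solution mod 255 exists.
67⁻¹ ≡ 118 (mod 255).
k ≡ 118×141 ≡ 63 (mod 255).

63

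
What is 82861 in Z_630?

331

82861 = 131×630 + 331, so 82861 ≡ 331 (mod 630).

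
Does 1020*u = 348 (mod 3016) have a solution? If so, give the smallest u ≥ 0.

gcd(1020, 3016) = 4, and 4 | 348, so solutions exist.
Divide through by 4: 255*u ≡ 87 (mod 754).
255⁻¹ ≡ 343 (mod 754).
u ≡ 343*87 ≡ 435 (mod 754).
The smallest non-negative solution is u = 435.

435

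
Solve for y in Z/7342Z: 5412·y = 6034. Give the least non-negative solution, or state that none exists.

480

gcd(5412, 7342) = 2, and 2 | 6034, so solutions exist.
Divide through by 2: 2706·y mod 3671 = 3017.
2706⁻¹ ≡ 2020 (mod 3671).
y ≡ 2020·3017 ≡ 480 (mod 3671).
The smallest non-negative solution is y = 480.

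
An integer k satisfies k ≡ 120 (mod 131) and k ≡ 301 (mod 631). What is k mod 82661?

8504

131⁻¹ mod 631: 131×342 ≡ 1 (mod 631), so 131⁻¹ ≡ 342.
k = 120 + 131×((301 − 120)×342 mod 631) = 120 + 131×64 = 8504.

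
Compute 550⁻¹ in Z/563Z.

563 = 1·550 + 13
550 = 42·13 + 4
13 = 3·4 + 1
4 = 4·1 + 0
gcd(550, 563) = 1, so the inverse exists.
Bézout: 1 = 127·563 − 130·550.
So 550⁻¹ ≡ −130 ≡ 433 (mod 563).

433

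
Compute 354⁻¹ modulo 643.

554

Run the extended Euclidean algorithm:
643 = 1×354 + 289
354 = 1×289 + 65
289 = 4×65 + 29
65 = 2×29 + 7
29 = 4×7 + 1
7 = 7×1 + 0
gcd(354, 643) = 1, so the inverse exists.
Bézout: 1 = 49×643 − 89×354.
So 354⁻¹ ≡ −89 ≡ 554 (mod 643).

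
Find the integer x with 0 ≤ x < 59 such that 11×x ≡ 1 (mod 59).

59 = 5*11 + 4
11 = 2*4 + 3
4 = 1*3 + 1
3 = 3*1 + 0
gcd(11, 59) = 1, so the inverse exists.
Back-substitute for 1:
1 = 1*4 − 1*3
  = −1*11 + 3*4
  = 3*59 − 16*11
So 11⁻¹ ≡ −16 ≡ 43 (mod 59).

43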